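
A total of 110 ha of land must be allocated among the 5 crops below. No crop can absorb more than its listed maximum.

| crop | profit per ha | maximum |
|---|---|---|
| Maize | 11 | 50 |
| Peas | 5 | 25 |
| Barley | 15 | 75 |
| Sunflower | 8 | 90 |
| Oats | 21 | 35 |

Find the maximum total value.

1860

Rank by profit per ha: Oats 21 > Barley 15 > Maize 11 > Sunflower 8 > Peas 5.
Oats takes 35 to reach its cap of 35 → 75 left.
Barley takes 75 to reach its cap of 75 → 0 left.
Total = 15×75 + 21×35 = 1860.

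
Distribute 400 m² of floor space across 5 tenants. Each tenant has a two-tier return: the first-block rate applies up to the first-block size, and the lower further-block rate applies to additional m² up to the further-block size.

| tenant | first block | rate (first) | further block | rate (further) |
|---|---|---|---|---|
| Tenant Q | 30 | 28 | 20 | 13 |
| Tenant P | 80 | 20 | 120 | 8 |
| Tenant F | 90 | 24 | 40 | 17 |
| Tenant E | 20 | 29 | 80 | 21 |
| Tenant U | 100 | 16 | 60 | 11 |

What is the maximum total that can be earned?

8500

Order all 10 blocks by rate: Tenant E/tier1 29 > Tenant Q/tier1 28 > Tenant F/tier1 24 > Tenant E/tier2 21 > Tenant P/tier1 20 > Tenant F/tier2 17 > Tenant U/tier1 16 > Tenant Q/tier2 13 > Tenant U/tier2 11 > Tenant P/tier2 8.
Tenant E tier1 at 29: fill all 20 — 380 left.
Fill Tenant Q tier1 block (30 at 28) — 350 left.
Fill Tenant F tier1 block (90 at 24) — 260 left.
Tenant E/tier2 (21): +80 — 180 left.
Tenant P tier1 at 20: fill all 80 — 100 left.
Fill Tenant F tier2 block (40 at 17) — 60 left.
60 remain; put them into Tenant U tier1 at 16.
Total = 29×20 + 28×30 + 24×90 + 21×80 + 20×80 + 17×40 + 16×60 = 8500.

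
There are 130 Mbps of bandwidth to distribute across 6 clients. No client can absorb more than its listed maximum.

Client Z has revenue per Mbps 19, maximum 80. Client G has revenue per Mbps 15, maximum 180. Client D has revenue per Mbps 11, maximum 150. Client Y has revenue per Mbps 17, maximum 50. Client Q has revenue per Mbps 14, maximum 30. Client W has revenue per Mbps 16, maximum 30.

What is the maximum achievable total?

2370

Rank by revenue per Mbps: Client Z 19 > Client Y 17 > Client W 16 > Client G 15 > Client Q 14 > Client D 11.
Client Z: +80 to 80 (cap) — 50 left.
Client Y: +50 to 50 (cap) — 0 left.
Total = 19×80 + 17×50 = 2370.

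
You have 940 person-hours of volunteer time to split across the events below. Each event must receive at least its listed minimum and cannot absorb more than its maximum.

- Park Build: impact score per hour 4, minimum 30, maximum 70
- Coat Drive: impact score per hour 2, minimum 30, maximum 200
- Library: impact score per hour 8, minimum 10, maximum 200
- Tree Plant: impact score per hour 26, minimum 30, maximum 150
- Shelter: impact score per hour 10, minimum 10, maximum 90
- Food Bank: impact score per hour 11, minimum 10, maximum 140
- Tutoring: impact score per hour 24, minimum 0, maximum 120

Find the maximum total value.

Meeting every minimum uses 30+30+10+30+10+10+0 = 120 person-hours, leaving 820.
Highest impact score per hour first: Tree Plant 26 > Tutoring 24 > Food Bank 11 > Shelter 10 > Library 8 > Park Build 4 > Coat Drive 2.
Tree Plant takes 120 more to reach its cap of 150 ; 700 left.
Tutoring takes 120 more to reach its cap of 120 ; 580 left.
Food Bank: +130 to 140 (cap) ; 450 left.
Give Shelter 80 more to hit its cap of 90 ; 370 left.
Library: +190 to 200 (cap) ; 180 left.
Give Park Build 40 more to hit its cap of 70 ; 140 left.
Coat Drive has room for 170 more but only 140 remain, so it gets 170.
Total = 4×70 + 2×170 + 8×200 + 26×150 + 10×90 + 11×140 + 24×120 = 11440.

11440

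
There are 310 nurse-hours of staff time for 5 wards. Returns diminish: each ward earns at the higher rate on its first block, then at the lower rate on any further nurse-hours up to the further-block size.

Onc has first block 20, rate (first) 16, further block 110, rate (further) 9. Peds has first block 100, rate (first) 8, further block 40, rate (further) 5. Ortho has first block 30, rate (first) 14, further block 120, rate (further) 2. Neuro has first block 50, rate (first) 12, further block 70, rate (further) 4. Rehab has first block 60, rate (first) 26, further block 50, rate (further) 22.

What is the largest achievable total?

4900

Treat each block as its own option and order by rate: Rehab/first 26 > Rehab/second 22 > Onc/first 16 > Ortho/first 14 > Neuro/first 12 > Onc/second 9 > Peds/first 8 > Peds/second 5 > Neuro/second 4 > Ortho/second 2.
Rehab/first (26): +60 ; 250 left.
Fill Rehab second block (50 at 22) ; 200 left.
Fill Onc first block (20 at 16) ; 180 left.
Ortho/first (14): +30 ; 150 left.
Fill Neuro first block (50 at 12) ; 100 left.
Onc second at 9: only 100 left, fill 100.
Total = 26×60 + 22×50 + 16×20 + 14×30 + 12×50 + 9×100 = 4900.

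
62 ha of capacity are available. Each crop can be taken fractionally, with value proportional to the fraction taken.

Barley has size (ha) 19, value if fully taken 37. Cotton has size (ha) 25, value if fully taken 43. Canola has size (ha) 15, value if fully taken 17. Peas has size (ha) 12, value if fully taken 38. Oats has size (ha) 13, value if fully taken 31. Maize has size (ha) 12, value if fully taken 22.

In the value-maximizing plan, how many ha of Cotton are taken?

6

Rank by value-to-size ratio: Peas 38/12≈3.17, Oats 31/13≈2.38, Barley 37/19≈1.95, Maize 22/12≈1.83, Cotton 43/25≈1.72, Canola 17/15≈1.13.
Take all of Peas (12 ha, value 38) → 50 ha left.
All 13 ha of Oats fit (value 31) → 37 remain.
All 19 ha of Barley fit (value 37) → 18 remain.
Maize: take in full, 12 ha for value 22 → 6 left.
6 ha left: a 6/25 share of Cotton gives 43×6/25 = 10.32.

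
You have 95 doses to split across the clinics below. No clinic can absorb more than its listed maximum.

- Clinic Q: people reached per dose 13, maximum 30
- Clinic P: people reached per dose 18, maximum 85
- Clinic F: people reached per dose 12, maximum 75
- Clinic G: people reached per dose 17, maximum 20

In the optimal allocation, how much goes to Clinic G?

Order the clinics by people reached per dose: Clinic P 18 > Clinic G 17 > Clinic Q 13 > Clinic F 12.
Clinic P takes 85 to reach its cap of 85 → 10 left.
Clinic G: +10 (room for 20) → 10. Pool exhausted.

10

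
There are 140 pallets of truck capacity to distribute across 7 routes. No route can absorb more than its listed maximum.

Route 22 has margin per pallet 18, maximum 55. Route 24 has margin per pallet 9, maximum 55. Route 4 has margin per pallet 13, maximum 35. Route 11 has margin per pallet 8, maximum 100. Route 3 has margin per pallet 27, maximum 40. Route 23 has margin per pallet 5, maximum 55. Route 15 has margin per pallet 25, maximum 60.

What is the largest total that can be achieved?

Order the routes by margin per pallet: Route 3 27 > Route 15 25 > Route 22 18 > Route 4 13 > Route 24 9 > Route 11 8 > Route 23 5.
Route 3 takes 40 to reach its cap of 40 → 100 left.
Give Route 15 60 to hit its cap of 60 → 40 left.
Route 22: +40 (room for 55) → 40. Pool exhausted.
Total = 18×40 + 27×40 + 25×60 = 3300.

3300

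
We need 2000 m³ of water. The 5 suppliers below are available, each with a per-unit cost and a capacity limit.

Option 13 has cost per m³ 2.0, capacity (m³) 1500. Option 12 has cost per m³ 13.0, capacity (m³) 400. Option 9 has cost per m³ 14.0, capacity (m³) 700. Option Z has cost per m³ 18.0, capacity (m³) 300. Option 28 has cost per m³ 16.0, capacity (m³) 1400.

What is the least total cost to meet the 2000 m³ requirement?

9600

Use suppliers in increasing cost order.
Option 13 at 2.0: take all 1500 m³ — 500 still needed.
Take 400 from Option 12 at 13.0 — need 100 more.
Take 100 from Option 9 at 14.0 to finish.
Option 28, Option Z: unused.
Cost = 1500×2.0 + 400×13.0 + 100×14.0 = 9600.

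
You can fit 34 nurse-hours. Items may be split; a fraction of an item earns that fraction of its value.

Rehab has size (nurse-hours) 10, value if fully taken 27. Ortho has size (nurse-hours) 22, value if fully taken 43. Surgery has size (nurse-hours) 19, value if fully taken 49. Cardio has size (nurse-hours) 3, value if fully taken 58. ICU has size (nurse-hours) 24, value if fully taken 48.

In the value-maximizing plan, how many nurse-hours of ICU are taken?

Sort by value density: Cardio 58/3≈19.3, Rehab 27/10≈2.7, Surgery 49/19≈2.58, ICU 48/24≈2, Ortho 43/22≈1.95.
All 3 nurse-hours of Cardio fit (value 58) — 31 remain.
Rehab: take in full, 10 nurse-hours for value 27 — 21 left.
Surgery: take in full, 19 nurse-hours for value 49 — 2 left.
Fill the last 2 nurse-hours with part of ICU: 2/24 of it earns 4.

2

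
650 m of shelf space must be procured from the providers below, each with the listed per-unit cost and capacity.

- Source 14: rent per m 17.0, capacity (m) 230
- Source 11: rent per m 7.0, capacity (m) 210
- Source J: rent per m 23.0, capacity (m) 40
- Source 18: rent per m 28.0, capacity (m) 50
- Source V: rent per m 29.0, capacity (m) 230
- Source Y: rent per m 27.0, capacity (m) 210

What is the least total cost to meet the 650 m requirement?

10890

Cheapest first:
Source 11 at 7.0: take all 210 m → 440 still needed.
Take 230 from Source 14 at 17.0 → need 210 more.
Take 40 from Source J at 23.0 → need 170 more.
Take 170 from Source Y at 27.0 to finish.
Source 18, Source V: unused.
Cost = 210×7.0 + 230×17.0 + 40×23.0 + 170×27.0 = 10890.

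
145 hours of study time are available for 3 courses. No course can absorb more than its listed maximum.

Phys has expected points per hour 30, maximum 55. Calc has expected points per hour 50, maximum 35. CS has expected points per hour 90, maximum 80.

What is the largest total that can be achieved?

Rank by expected points per hour: CS 90 > Calc 50 > Phys 30.
CS takes 80 to reach its cap of 80 — 65 left.
Calc takes 35 to reach its cap of 35 — 30 left.
Phys has room for 55 but only 30 remain, so it gets 30.
Total = 30×30 + 50×35 + 90×80 = 9850.

9850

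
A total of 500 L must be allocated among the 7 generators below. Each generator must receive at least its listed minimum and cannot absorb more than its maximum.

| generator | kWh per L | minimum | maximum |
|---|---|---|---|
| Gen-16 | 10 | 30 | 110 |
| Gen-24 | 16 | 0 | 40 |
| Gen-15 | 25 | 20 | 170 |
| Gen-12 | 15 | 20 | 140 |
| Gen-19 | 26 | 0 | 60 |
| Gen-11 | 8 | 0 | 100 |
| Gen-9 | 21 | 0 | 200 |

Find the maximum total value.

Meeting every minimum uses 30+0+20+20+0+0+0 = 70 L, leaving 430.
Rank by kWh per L: Gen-19 26 > Gen-15 25 > Gen-9 21 > Gen-24 16 > Gen-12 15 > Gen-16 10 > Gen-11 8.
Gen-19 takes 60 more to reach its cap of 60 → 370 left.
Gen-15: +150 to 170 (cap) → 220 left.
Give Gen-9 200 more to hit its cap of 200 → 20 left.
Gen-24: +20 (room for 40) → 20. Pool exhausted.
Total = 10×30 + 16×20 + 25×170 + 15×20 + 26×60 + 21×200 = 10930.

10930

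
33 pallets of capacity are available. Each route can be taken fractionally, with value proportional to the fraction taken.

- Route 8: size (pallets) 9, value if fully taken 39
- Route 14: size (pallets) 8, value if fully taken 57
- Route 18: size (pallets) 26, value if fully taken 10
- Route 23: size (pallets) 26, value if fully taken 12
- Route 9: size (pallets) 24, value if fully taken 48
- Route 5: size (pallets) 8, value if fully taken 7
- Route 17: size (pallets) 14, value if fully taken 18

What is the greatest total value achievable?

Best value per unit of size first: Route 14 57/8≈7.12, Route 8 39/9≈4.33, Route 9 48/24≈2, Route 17 18/14≈1.29, Route 5 7/8≈0.875, Route 23 12/26≈0.462, Route 18 10/26≈0.385.
Take all of Route 14 (8 pallets, value 57) → 25 pallets left.
Route 8: take in full, 9 pallets for value 39 → 16 left.
Fill the last 16 pallets with part of Route 9: 16/24 of it earns 32.
Total value = 128.

128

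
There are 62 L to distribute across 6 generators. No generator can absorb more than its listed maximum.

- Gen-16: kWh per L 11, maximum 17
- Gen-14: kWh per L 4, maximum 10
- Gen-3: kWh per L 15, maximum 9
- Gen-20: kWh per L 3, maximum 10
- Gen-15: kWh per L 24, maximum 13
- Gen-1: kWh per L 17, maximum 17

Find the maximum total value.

947

Highest kWh per L first: Gen-15 24 > Gen-1 17 > Gen-3 15 > Gen-16 11 > Gen-14 4 > Gen-20 3.
Gen-15 takes 13 to reach its cap of 13 — 49 left.
Gen-1: +17 to 17 (cap) — 32 left.
Give Gen-3 9 to hit its cap of 9 — 23 left.
Gen-16 takes 17 to reach its cap of 17 — 6 left.
Only 6 left; Gen-14 takes them to reach 6.
Total = 11×17 + 4×6 + 15×9 + 24×13 + 17×17 = 947.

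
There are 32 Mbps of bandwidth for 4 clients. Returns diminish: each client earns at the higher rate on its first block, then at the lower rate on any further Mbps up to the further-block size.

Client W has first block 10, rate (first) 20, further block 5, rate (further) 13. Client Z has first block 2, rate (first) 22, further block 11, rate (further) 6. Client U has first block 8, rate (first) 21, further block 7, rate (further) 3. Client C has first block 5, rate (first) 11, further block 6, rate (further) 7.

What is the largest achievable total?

Order all 8 blocks by rate: Client Z/T1 22 > Client U/T1 21 > Client W/T1 20 > Client W/T2 13 > Client C/T1 11 > Client C/T2 7 > Client Z/T2 6 > Client U/T2 3.
Fill Client Z T1 block (2 at 22) — 30 left.
Client U T1 at 21: fill all 8 — 22 left.
Client W/T1 (20): +10 — 12 left.
Fill Client W T2 block (5 at 13) — 7 left.
Fill Client C T1 block (5 at 11) — 2 left.
2 remain; put them into Client C T2 at 7.
Total = 22×2 + 21×8 + 20×10 + 13×5 + 11×5 + 7×2 = 546.

546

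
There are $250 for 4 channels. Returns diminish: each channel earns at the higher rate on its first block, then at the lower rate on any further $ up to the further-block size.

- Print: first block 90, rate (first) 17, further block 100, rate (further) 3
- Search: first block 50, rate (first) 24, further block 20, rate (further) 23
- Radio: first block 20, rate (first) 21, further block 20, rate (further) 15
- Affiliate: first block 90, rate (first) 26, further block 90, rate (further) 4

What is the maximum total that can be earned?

5610

Order all 8 blocks by rate: Affiliate/first 26 > Search/first 24 > Search/second 23 > Radio/first 21 > Print/first 17 > Radio/second 15 > Affiliate/second 4 > Print/second 3.
Fill Affiliate first block (90 at 26) — 160 left.
Fill Search first block (50 at 24) — 110 left.
Fill Search second block (20 at 23) — 90 left.
Radio/first (21): +20 — 70 left.
70 remain; put them into Print first at 17.
Total = 26×90 + 24×50 + 23×20 + 21×20 + 17×70 = 5610.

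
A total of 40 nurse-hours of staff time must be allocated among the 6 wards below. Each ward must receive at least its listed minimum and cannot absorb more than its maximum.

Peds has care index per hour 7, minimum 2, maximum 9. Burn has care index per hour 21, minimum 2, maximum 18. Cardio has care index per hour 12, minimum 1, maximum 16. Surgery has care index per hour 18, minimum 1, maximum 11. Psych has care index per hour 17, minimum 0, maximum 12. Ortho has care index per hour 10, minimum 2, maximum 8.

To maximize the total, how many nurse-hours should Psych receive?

Meeting every minimum uses 2+2+1+1+0+2 = 8 nurse-hours, leaving 32.
Order the wards by care index per hour: Burn 21 > Surgery 18 > Psych 17 > Cardio 12 > Ortho 10 > Peds 7.
Give Burn 16 more to hit its cap of 18 — 16 left.
Surgery: +10 to 11 (cap) — 6 left.
Psych: +6 (room for 12) → 6. Pool exhausted.

6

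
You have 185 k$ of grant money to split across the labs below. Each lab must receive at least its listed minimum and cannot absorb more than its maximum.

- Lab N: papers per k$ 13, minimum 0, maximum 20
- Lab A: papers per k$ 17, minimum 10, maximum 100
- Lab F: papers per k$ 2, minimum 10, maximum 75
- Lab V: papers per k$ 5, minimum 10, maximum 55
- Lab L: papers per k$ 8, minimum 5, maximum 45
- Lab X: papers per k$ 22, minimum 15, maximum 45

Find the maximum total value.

Meeting every minimum uses 0+10+10+10+5+15 = 50 k$, leaving 135.
Order the labs by papers per k$: Lab X 22 > Lab A 17 > Lab N 13 > Lab L 8 > Lab V 5 > Lab F 2.
Lab X: +30 to 45 (cap) ; 105 left.
Give Lab A 90 more to hit its cap of 100 ; 15 left.
Only 15 left; Lab N takes them to reach 15.
Total = 13×15 + 17×100 + 2×10 + 5×10 + 8×5 + 22×45 = 2995.

2995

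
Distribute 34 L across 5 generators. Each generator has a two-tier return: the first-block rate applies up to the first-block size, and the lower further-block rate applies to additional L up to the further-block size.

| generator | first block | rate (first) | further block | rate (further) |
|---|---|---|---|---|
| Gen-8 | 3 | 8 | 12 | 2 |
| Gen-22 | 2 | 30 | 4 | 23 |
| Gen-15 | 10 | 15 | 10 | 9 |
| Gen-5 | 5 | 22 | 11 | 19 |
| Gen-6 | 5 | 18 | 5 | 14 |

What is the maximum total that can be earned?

666

Order all 10 blocks by rate: Gen-22/tier1 30 > Gen-22/tier2 23 > Gen-5/tier1 22 > Gen-5/tier2 19 > Gen-6/tier1 18 > Gen-15/tier1 15 > Gen-6/tier2 14 > Gen-15/tier2 9 > Gen-8/tier1 8 > Gen-8/tier2 2.
Gen-22/tier1 (30): +2 ; 32 left.
Gen-22/tier2 (23): +4 ; 28 left.
Gen-5 tier1 at 22: fill all 5 ; 23 left.
Gen-5/tier2 (19): +11 ; 12 left.
Gen-6/tier1 (18): +5 ; 7 left.
Gen-15 tier1 at 15: only 7 left, fill 7.
Total = 30×2 + 23×4 + 22×5 + 19×11 + 18×5 + 15×7 = 666.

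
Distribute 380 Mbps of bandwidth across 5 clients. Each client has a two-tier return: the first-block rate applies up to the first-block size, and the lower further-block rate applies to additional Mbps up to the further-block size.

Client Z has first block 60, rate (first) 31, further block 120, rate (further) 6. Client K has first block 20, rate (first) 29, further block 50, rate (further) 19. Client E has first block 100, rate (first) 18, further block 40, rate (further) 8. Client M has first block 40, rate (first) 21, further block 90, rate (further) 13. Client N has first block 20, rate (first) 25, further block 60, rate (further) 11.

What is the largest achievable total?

Order all 10 blocks by rate: Client Z/tier1 31 > Client K/tier1 29 > Client N/tier1 25 > Client M/tier1 21 > Client K/tier2 19 > Client E/tier1 18 > Client M/tier2 13 > Client N/tier2 11 > Client E/tier2 8 > Client Z/tier2 6.
Client Z tier1 at 31: fill all 60 → 320 left.
Fill Client K tier1 block (20 at 29) → 300 left.
Client N tier1 at 25: fill all 20 → 280 left.
Client M/tier1 (21): +40 → 240 left.
Client K tier2 at 19: fill all 50 → 190 left.
Client E/tier1 (18): +100 → 90 left.
Client M tier2 at 13: fill all 90 → 0 left.
Total = 31×60 + 29×20 + 25×20 + 21×40 + 19×50 + 18×100 + 13×90 = 7700.

7700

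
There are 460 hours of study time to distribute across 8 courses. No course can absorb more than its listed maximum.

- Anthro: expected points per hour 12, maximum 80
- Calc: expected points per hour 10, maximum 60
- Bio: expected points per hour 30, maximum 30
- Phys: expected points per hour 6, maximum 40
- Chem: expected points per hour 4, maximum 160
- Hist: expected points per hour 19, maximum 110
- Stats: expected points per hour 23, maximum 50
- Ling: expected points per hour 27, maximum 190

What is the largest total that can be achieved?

Highest expected points per hour first: Bio 30 > Ling 27 > Stats 23 > Hist 19 > Anthro 12 > Calc 10 > Phys 6 > Chem 4.
Give Bio 30 to hit its cap of 30 — 430 left.
Ling: +190 to 190 (cap) — 240 left.
Stats takes 50 to reach its cap of 50 — 190 left.
Hist: +110 to 110 (cap) — 80 left.
Anthro takes 80 to reach its cap of 80 — 0 left.
Total = 12×80 + 30×30 + 19×110 + 23×50 + 27×190 = 10230.

10230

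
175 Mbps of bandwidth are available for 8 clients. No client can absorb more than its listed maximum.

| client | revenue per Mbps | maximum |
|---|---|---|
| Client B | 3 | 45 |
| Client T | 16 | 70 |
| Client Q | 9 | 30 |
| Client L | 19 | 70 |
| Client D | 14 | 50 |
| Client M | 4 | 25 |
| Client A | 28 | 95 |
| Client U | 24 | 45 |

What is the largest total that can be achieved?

4405

Rank by revenue per Mbps: Client A 28 > Client U 24 > Client L 19 > Client T 16 > Client D 14 > Client Q 9 > Client M 4 > Client B 3.
Client A takes 95 to reach its cap of 95 → 80 left.
Client U takes 45 to reach its cap of 45 → 35 left.
Client L has room for 70 but only 35 remain, so it gets 35.
Total = 19×35 + 28×95 + 24×45 = 4405.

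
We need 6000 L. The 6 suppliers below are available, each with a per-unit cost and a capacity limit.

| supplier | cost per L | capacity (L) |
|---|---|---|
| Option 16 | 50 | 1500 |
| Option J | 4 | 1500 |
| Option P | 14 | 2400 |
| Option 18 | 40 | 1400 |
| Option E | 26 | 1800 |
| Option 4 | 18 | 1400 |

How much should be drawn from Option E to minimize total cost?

700

Cheapest first:
Option J (4): use full 1500 — 4500 L to go.
Option P at 14: take all 2400 L — 2100 still needed.
Option 4 at 18: take all 1400 L — 700 still needed.
Take 700 from Option E at 26 to finish.
Option 18, Option 16: unused.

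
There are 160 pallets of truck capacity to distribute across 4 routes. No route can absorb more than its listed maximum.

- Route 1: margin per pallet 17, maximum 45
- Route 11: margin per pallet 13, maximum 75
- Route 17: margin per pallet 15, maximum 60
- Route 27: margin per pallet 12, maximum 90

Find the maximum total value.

2380

Highest margin per pallet first: Route 1 17 > Route 17 15 > Route 11 13 > Route 27 12.
Route 1 takes 45 to reach its cap of 45 → 115 left.
Route 17 takes 60 to reach its cap of 60 → 55 left.
Route 11: +55 (room for 75) → 55. Pool exhausted.
Total = 17×45 + 13×55 + 15×60 = 2380.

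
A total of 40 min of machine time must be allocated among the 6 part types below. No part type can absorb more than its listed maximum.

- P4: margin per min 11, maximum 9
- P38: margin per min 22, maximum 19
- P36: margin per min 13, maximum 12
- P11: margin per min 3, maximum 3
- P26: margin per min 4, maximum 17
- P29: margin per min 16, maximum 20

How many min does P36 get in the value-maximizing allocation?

1

Rank by margin per min: P38 22 > P29 16 > P36 13 > P4 11 > P26 4 > P11 3.
P38 takes 19 to reach its cap of 19 — 21 left.
P29 takes 20 to reach its cap of 20 — 1 left.
Only 1 left; P36 takes them to reach 1.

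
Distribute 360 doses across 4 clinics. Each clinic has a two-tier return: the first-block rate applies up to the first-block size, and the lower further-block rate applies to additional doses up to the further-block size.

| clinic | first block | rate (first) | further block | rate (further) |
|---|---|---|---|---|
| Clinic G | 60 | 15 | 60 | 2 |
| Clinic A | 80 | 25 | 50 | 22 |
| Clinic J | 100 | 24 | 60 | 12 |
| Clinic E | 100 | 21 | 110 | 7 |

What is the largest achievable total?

8050

Rank every tier by rate: Clinic A/T1 25 > Clinic J/T1 24 > Clinic A/T2 22 > Clinic E/T1 21 > Clinic G/T1 15 > Clinic J/T2 12 > Clinic E/T2 7 > Clinic G/T2 2.
Fill Clinic A T1 block (80 at 25) — 280 left.
Clinic J T1 at 24: fill all 100 — 180 left.
Clinic A/T2 (22): +50 — 130 left.
Fill Clinic E T1 block (100 at 21) — 30 left.
30 remain; put them into Clinic G T1 at 15.
Total = 25×80 + 24×100 + 22×50 + 21×100 + 15×30 = 8050.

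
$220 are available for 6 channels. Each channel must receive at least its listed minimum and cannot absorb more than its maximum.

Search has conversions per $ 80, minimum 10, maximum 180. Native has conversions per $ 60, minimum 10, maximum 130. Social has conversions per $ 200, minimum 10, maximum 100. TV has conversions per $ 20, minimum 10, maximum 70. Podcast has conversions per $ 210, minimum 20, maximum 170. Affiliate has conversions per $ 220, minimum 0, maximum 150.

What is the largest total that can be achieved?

Meeting every minimum uses 10+10+10+10+20+0 = 60 $, leaving 160.
Order the channels by conversions per $: Affiliate 220 > Podcast 210 > Social 200 > Search 80 > Native 60 > TV 20.
Give Affiliate 150 more to hit its cap of 150 → 10 left.
Podcast: +10 (room for 150) → 30. Pool exhausted.
Total = 80×10 + 60×10 + 200×10 + 20×10 + 210×30 + 220×150 = 42900.

42900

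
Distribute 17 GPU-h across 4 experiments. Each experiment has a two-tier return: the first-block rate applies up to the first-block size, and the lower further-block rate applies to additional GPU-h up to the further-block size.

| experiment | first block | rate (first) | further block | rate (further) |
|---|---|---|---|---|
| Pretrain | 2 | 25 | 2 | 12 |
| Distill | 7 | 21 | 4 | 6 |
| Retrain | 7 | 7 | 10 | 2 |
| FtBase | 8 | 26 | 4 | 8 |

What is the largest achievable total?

405

Order all 8 blocks by rate: FtBase/first 26 > Pretrain/first 25 > Distill/first 21 > Pretrain/second 12 > FtBase/second 8 > Retrain/first 7 > Distill/second 6 > Retrain/second 2.
FtBase/first (26): +8 — 9 left.
Fill Pretrain first block (2 at 25) — 7 left.
Distill first at 21: fill all 7 — 0 left.
Total = 26×8 + 25×2 + 21×7 = 405.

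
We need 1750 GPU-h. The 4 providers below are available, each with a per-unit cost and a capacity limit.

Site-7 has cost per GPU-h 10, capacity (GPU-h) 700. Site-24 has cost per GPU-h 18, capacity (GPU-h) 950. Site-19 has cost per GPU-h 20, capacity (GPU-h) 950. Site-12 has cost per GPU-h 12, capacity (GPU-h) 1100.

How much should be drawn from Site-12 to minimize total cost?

Fill from the cheapest provider first.
Site-7 (10): use full 700 → 1050 GPU-h to go.
Take 1050 from Site-12 at 12 to finish.
Site-24, Site-19: unused.

1050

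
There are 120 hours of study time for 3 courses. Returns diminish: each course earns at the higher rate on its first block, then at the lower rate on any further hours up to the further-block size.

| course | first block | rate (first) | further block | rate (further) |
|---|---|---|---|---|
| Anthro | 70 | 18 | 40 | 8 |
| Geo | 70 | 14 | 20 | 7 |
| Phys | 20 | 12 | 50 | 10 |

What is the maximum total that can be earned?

1960

Treat each block as its own option and order by rate: Anthro/first 18 > Geo/first 14 > Phys/first 12 > Phys/second 10 > Anthro/second 8 > Geo/second 7.
Anthro/first (18): +70 — 50 left.
50 remain; put them into Geo first at 14.
Total = 18×70 + 14×50 = 1960.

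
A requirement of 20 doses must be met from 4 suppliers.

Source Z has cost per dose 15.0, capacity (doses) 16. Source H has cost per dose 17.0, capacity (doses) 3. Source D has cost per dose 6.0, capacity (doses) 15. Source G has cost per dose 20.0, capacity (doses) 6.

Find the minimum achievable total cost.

165

Fill from the cheapest supplier first.
Source D at 6.0: take all 15 doses — 5 still needed.
Source Z at 15.0: take 5 of its 16 — requirement met.
Source H, Source G: unused.
Cost = 15×6.0 + 5×15.0 = 165.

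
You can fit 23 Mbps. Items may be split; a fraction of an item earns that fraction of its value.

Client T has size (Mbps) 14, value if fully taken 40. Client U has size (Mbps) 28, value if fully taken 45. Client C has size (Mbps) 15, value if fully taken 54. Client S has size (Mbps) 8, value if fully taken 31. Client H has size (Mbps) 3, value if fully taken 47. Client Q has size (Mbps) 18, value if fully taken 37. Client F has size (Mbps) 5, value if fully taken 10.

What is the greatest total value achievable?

121.2

Best value per unit of size first: Client H 47/3≈15.7, Client S 31/8≈3.88, Client C 54/15≈3.6, Client T 40/14≈2.86, Client Q 37/18≈2.06, Client F 10/5≈2, Client U 45/28≈1.61.
Client H: take in full, 3 Mbps for value 47 → 20 left.
Client S: take in full, 8 Mbps for value 31 → 12 left.
Fill the last 12 Mbps with part of Client C: 12/15 of it earns 43.2.
Total value = 121.2.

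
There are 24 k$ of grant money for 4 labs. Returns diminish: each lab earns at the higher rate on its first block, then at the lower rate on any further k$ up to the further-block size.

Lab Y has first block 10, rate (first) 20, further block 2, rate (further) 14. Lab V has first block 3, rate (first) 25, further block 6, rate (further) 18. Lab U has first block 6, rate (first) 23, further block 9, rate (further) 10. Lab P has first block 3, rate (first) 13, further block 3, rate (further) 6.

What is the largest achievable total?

Treat each block as its own option and order by rate: Lab V/first 25 > Lab U/first 23 > Lab Y/first 20 > Lab V/second 18 > Lab Y/second 14 > Lab P/first 13 > Lab U/second 10 > Lab P/second 6.
Lab V/first (25): +3 → 21 left.
Lab U/first (23): +6 → 15 left.
Lab Y/first (20): +10 → 5 left.
Lab V/second: +5 of 6 at 18; pool empty.
Total = 25×3 + 23×6 + 20×10 + 18×5 = 503.

503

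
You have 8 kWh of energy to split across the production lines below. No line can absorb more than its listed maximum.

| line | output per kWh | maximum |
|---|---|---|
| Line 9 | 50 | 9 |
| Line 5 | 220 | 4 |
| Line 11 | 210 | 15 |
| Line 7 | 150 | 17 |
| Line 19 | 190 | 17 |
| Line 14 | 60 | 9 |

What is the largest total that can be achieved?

Highest output per kWh first: Line 5 220 > Line 11 210 > Line 19 190 > Line 7 150 > Line 14 60 > Line 9 50.
Line 5 takes 4 to reach its cap of 4 ; 4 left.
Line 11: +4 (room for 15) → 4. Pool exhausted.
Total = 220×4 + 210×4 = 1720.

1720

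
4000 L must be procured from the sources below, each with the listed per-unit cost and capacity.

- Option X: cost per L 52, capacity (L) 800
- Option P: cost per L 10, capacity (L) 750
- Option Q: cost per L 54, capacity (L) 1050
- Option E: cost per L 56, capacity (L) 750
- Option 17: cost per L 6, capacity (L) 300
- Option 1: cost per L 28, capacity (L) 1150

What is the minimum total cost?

Fill from the cheapest source first.
Take 300 from Option 17 at 6 — need 3700 more.
Option P (10): use full 750 — 2950 L to go.
Option 1 (28): use full 1150 — 1800 L to go.
Option X (52): use full 800 — 1000 L to go.
Option Q (54): take the remaining 1000 — done.
Option E: unused.
Cost = 300×6 + 750×10 + 1150×28 + 800×52 + 1000×54 = 137100.

137100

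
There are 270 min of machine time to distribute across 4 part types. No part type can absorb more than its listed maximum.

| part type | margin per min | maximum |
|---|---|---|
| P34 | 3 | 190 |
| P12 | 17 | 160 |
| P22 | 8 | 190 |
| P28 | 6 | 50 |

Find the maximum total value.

Order the part types by margin per min: P12 17 > P22 8 > P28 6 > P34 3.
P12 takes 160 to reach its cap of 160 — 110 left.
P22: +110 (room for 190) → 110. Pool exhausted.
Total = 17×160 + 8×110 = 3600.

3600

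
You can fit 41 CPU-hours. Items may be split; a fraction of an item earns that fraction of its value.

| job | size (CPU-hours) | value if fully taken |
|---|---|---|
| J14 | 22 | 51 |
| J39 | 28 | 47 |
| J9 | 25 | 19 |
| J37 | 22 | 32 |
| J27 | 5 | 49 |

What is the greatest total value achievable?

Best value per unit of size first: J27 49/5≈9.8, J14 51/22≈2.32, J39 47/28≈1.68, J37 32/22≈1.45, J9 19/25≈0.76.
Take all of J27 (5 CPU-hours, value 49) ; 36 CPU-hours left.
J14: take in full, 22 CPU-hours for value 51 ; 14 left.
Fill the last 14 CPU-hours with part of J39: 14/28 of it earns 23.5.
Total value = 123.5.

123.5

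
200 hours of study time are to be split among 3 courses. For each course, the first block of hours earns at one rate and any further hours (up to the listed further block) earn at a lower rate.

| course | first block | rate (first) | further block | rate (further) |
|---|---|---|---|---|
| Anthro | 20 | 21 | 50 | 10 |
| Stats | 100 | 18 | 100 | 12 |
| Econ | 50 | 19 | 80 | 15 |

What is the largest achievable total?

Order all 6 blocks by rate: Anthro/T1 21 > Econ/T1 19 > Stats/T1 18 > Econ/T2 15 > Stats/T2 12 > Anthro/T2 10.
Fill Anthro T1 block (20 at 21) → 180 left.
Fill Econ T1 block (50 at 19) → 130 left.
Stats/T1 (18): +100 → 30 left.
Econ/T2: +30 of 80 at 15; pool empty.
Total = 21×20 + 19×50 + 18×100 + 15×30 = 3620.

3620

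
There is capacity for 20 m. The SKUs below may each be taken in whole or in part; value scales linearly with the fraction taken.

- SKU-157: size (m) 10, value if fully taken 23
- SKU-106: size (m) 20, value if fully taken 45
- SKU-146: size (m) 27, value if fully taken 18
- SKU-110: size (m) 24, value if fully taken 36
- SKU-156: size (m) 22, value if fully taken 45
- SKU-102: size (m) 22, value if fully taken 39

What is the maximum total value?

Sort by value density: SKU-157 23/10≈2.3, SKU-106 45/20≈2.25, SKU-156 45/22≈2.05, SKU-102 39/22≈1.77, SKU-110 36/24≈1.5, SKU-146 18/27≈0.667.
Take all of SKU-157 (10 m, value 23) → 10 m left.
Only 10 m remain; take 10/20 of SKU-106 for value 45×10/20 = 22.5.
Total value = 45.5.

45.5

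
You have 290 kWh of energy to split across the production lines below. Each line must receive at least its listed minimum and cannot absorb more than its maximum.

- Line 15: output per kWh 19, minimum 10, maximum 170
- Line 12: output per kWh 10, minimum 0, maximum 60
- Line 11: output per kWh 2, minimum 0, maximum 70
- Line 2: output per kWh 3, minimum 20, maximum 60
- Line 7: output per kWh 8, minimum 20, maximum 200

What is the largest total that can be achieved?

Meeting every minimum uses 10+0+0+20+20 = 50 kWh, leaving 240.
Rank by output per kWh: Line 15 19 > Line 12 10 > Line 7 8 > Line 2 3 > Line 11 2.
Give Line 15 160 more to hit its cap of 170 → 80 left.
Line 12 takes 60 more to reach its cap of 60 → 20 left.
Line 7: +20 (room for 180) → 40. Pool exhausted.
Total = 19×170 + 10×60 + 3×20 + 8×40 = 4210.

4210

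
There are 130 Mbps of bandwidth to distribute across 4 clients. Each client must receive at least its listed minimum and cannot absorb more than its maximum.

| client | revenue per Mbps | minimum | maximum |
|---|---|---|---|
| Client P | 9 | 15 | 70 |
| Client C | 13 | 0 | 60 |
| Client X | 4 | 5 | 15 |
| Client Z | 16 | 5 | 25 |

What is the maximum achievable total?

1560

Meeting every minimum uses 15+0+5+5 = 25 Mbps, leaving 105.
Rank by revenue per Mbps: Client Z 16 > Client C 13 > Client P 9 > Client X 4.
Client Z takes 20 more to reach its cap of 25 → 85 left.
Give Client C 60 more to hit its cap of 60 → 25 left.
Client P: +25 (room for 55) → 40. Pool exhausted.
Total = 9×40 + 13×60 + 4×5 + 16×25 = 1560.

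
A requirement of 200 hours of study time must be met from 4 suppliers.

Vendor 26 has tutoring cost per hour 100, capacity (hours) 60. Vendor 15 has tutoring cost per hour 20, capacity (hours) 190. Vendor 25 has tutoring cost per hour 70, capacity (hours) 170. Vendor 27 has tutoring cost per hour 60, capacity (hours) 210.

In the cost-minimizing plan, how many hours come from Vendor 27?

Fill from the cheapest supplier first.
Take 190 from Vendor 15 at 20 — need 10 more.
Take 10 from Vendor 27 at 60 to finish.
Vendor 25, Vendor 26: unused.

10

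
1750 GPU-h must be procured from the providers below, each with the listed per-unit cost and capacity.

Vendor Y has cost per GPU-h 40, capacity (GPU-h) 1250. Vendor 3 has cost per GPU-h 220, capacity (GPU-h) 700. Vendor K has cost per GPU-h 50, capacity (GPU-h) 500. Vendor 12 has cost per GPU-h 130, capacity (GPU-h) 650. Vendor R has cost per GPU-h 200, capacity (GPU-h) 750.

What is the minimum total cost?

75000

Fill from the cheapest provider first.
Vendor Y (40): use full 1250 — 500 GPU-h to go.
Vendor K (50): use full 500 — 0 GPU-h to go.
Vendor 12, Vendor R, Vendor 3: unused.
Cost = 1250×40 + 500×50 = 75000.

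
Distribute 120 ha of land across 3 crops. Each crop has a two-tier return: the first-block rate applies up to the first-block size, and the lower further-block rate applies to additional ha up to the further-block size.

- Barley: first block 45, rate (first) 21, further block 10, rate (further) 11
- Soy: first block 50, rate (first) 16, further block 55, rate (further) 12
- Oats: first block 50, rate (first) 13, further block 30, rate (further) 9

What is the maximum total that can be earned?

Treat each block as its own option and order by rate: Barley/T1 21 > Soy/T1 16 > Oats/T1 13 > Soy/T2 12 > Barley/T2 11 > Oats/T2 9.
Barley T1 at 21: fill all 45 — 75 left.
Fill Soy T1 block (50 at 16) — 25 left.
Oats T1 at 13: only 25 left, fill 25.
Total = 21×45 + 16×50 + 13×25 = 2070.

2070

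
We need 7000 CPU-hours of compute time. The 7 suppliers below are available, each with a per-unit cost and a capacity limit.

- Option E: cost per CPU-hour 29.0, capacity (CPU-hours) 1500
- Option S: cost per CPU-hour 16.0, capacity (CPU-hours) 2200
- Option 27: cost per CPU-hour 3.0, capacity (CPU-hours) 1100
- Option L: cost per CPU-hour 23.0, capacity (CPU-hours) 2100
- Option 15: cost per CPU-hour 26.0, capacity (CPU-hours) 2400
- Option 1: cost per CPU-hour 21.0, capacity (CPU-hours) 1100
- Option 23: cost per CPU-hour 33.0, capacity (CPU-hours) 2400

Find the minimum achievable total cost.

Use suppliers in increasing cost order.
Option 27 (3.0): use full 1100 — 5900 CPU-hours to go.
Option S (16.0): use full 2200 — 3700 CPU-hours to go.
Take 1100 from Option 1 at 21.0 — need 2600 more.
Option L at 23.0: take all 2100 CPU-hours — 500 still needed.
Take 500 from Option 15 at 26.0 to finish.
Option E, Option 23: unused.
Cost = 1100×3.0 + 2200×16.0 + 1100×21.0 + 2100×23.0 + 500×26.0 = 122900.

122900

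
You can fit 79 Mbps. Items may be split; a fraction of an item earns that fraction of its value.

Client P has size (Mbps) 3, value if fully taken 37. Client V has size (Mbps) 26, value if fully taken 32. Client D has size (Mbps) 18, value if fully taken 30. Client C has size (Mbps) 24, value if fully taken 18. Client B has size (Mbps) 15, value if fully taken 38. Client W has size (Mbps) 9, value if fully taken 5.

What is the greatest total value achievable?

149.75

Sort by value density: Client P 37/3≈12.3, Client B 38/15≈2.53, Client D 30/18≈1.67, Client V 32/26≈1.23, Client C 18/24≈0.75, Client W 5/9≈0.556.
Client P: take in full, 3 Mbps for value 37 ; 76 left.
Take all of Client B (15 Mbps, value 38) ; 61 Mbps left.
Take all of Client D (18 Mbps, value 30) ; 43 Mbps left.
All 26 Mbps of Client V fit (value 32) ; 17 remain.
17 Mbps left: a 17/24 share of Client C gives 18×17/24 = 12.75.
Total value = 149.75.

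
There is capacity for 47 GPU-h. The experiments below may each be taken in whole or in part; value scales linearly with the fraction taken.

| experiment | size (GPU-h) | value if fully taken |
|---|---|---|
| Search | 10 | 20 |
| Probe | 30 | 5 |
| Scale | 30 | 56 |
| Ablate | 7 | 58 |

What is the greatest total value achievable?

134

Rank by value-to-size ratio: Ablate 58/7≈8.29, Search 20/10≈2, Scale 56/30≈1.87, Probe 5/30≈0.167.
Ablate: take in full, 7 GPU-h for value 58 — 40 left.
All 10 GPU-h of Search fit (value 20) — 30 remain.
All 30 GPU-h of Scale fit (value 56) — 0 remain.
Total value = 134.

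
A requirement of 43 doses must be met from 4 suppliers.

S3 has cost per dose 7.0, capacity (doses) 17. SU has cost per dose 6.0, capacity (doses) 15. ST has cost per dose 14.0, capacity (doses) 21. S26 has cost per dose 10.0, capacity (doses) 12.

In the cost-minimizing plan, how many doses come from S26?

Cheapest first:
Take 15 from SU at 6.0 — need 28 more.
Take 17 from S3 at 7.0 — need 11 more.
S26 (10.0): take the remaining 11 — done.
ST: unused.

11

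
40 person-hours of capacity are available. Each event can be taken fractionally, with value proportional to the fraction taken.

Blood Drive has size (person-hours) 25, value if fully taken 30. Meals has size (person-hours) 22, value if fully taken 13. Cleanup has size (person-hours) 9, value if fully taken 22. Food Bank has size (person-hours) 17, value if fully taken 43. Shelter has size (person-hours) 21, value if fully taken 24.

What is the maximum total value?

81.8

Rank by value-to-size ratio: Food Bank 43/17≈2.53, Cleanup 22/9≈2.44, Blood Drive 30/25≈1.2, Shelter 24/21≈1.14, Meals 13/22≈0.591.
Take all of Food Bank (17 person-hours, value 43) → 23 person-hours left.
All 9 person-hours of Cleanup fit (value 22) → 14 remain.
Fill the last 14 person-hours with part of Blood Drive: 14/25 of it earns 16.8.
Total value = 81.8.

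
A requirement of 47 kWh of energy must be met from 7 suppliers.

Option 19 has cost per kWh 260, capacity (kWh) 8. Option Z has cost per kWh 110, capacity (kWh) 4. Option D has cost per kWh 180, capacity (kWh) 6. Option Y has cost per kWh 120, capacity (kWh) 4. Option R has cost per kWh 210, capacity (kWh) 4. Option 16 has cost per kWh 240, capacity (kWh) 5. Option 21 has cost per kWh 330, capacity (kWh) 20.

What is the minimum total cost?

11400

Fill from the cheapest supplier first.
Option Z (110): use full 4 ; 43 kWh to go.
Option Y at 120: take all 4 kWh ; 39 still needed.
Option D at 180: take all 6 kWh ; 33 still needed.
Option R at 210: take all 4 kWh ; 29 still needed.
Option 16 (240): use full 5 ; 24 kWh to go.
Option 19 at 260: take all 8 kWh ; 16 still needed.
Option 21 at 330: take 16 of its 20 ; requirement met.
Cost = 4×110 + 4×120 + 6×180 + 4×210 + 5×240 + 8×260 + 16×330 = 11400.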